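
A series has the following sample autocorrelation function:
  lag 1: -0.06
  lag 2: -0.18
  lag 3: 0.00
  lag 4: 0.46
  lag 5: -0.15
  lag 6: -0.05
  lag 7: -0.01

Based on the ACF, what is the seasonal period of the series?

4

The largest autocorrelation is r_4 = 0.46; the remaining lags stay at or below 0.00.
The dominant spike at lag 4 indicates a seasonal period of 4.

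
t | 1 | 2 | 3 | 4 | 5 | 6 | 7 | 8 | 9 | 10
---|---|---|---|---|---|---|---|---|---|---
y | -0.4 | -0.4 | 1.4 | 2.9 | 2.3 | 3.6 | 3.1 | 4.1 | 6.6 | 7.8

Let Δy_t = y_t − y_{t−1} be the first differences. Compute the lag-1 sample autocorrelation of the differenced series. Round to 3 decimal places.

First differences Δy: 0.0, 1.8, 1.5, -0.6, 1.3, -0.5, 1.0, 2.5, 1.2
Mean of differences = 0.9111
Numerator Σ(Δy_t−Δȳ)(Δy_{t+1}−Δȳ) = -1.8379
Denominator Σ(Δy_t−Δȳ)² = 9.0089
r_1(Δy) = -1.8379 / 9.0089 = -0.204

-0.204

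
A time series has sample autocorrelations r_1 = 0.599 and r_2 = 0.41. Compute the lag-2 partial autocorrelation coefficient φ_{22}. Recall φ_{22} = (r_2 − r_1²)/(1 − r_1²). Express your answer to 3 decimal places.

φ_{22} = (r_2 − r_1²) / (1 − r_1²)
r_1² = (0.599)² = 0.358801
Numerator = 0.41 − 0.3588 = 0.0512; denominator = 1 − 0.3588 = 0.6412
φ_{22} = 0.0512 / 0.6412 = 0.080

0.080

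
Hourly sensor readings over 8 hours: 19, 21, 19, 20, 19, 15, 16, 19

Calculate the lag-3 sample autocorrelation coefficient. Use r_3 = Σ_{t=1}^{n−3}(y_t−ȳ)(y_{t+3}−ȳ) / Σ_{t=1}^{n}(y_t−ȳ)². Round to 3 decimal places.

-0.116

Mean ȳ = (19 + 21 + 19 + 20 + 19 + 15 + 16 + 19)/8 = 18.5000
Σ(y_t−ȳ)(y_{t+3}−ȳ) = (0.7500) + (1.2500) + (-1.7500) + (-3.7500) + (0.2500) = -3.2500
Denominator Σ(y_t−ȳ)² = 28.0000
r_3 = -3.2500 / 28.0000 = -0.116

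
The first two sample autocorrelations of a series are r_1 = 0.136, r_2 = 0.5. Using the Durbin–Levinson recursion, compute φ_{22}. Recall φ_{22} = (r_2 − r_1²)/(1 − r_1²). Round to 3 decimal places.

0.491

φ_{22} = (r_2 − r_1²) / (1 − r_1²)
r_1² = (0.136)² = 0.018496
Numerator = 0.5 − 0.0185 = 0.4815; denominator = 1 − 0.0185 = 0.9815
φ_{22} = 0.4815 / 0.9815 = 0.491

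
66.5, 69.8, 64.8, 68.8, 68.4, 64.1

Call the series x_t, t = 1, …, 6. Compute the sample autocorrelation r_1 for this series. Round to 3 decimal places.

-0.502

Mean x̄ = (66.5 + 69.8 + 64.8 + 68.8 + 68.4 + 64.1)/6 = 67.0667
Deviations from mean: -0.5667, 2.7333, -2.2667, 1.7333, 1.3333, -2.9667
Σ(x_t−x̄)(x_{t+1}−x̄) = (-1.5489) + (-6.1956) + (-3.9289) + (2.3111) + (-3.9556) = -13.3178
Denominator Σ(x_t−x̄)² = 26.5133
r_1 = -13.3178 / 26.5133 = -0.502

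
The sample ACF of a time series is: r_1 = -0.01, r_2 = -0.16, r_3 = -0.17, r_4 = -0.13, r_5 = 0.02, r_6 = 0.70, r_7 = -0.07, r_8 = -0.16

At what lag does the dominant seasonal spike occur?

6

The largest autocorrelation is r_6 = 0.70; the remaining lags stay at or below 0.02.
The dominant spike at lag 6 indicates a seasonal period of 6.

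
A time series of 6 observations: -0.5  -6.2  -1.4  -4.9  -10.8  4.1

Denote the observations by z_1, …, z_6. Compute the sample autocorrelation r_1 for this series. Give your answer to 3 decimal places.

-0.450

Mean z̄ = (-0.5 − 6.2 − 1.4 − 4.9 − 10.8 + 4.1)/6 = -3.2833
Deviations from mean: 2.7833, -2.9167, 1.8833, -1.6167, -7.5167, 7.3833
Σ(z_t−z̄)(z_{t+1}−z̄) = (-8.1181) + (-5.4931) + (-3.0447) + (12.1519) + (-55.4981) = -60.0019
Denominator Σ(z_t−z̄)² = 133.4283
r_1 = -60.0019 / 133.4283 = -0.450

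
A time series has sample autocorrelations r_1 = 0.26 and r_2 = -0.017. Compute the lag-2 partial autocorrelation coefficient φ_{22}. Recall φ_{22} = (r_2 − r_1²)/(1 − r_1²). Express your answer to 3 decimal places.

-0.091

φ_{22} = (r_2 − r_1²) / (1 − r_1²)
r_1² = (0.26)² = 0.0676
Numerator = -0.017 − 0.0676 = -0.0846; denominator = 1 − 0.0676 = 0.9324
φ_{22} = -0.0846 / 0.9324 = -0.091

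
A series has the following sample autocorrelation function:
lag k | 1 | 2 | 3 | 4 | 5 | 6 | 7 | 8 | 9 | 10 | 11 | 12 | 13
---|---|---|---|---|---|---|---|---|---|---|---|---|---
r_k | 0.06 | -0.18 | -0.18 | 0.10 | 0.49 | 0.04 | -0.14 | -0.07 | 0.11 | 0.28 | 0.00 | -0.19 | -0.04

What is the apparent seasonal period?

The largest autocorrelation is r_5 = 0.49, with a weaker echo at lag 10 (0.28); the remaining lags stay at or below 0.11.
The dominant spike at lag 5 indicates a seasonal period of 5.

5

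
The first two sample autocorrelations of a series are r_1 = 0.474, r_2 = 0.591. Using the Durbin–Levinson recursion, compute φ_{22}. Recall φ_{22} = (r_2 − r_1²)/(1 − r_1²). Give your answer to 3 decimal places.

0.472

φ_{22} = (r_2 − r_1²) / (1 − r_1²)
r_1² = (0.474)² = 0.224676
Numerator = 0.591 − 0.2247 = 0.3663; denominator = 1 − 0.2247 = 0.7753
φ_{22} = 0.3663 / 0.7753 = 0.472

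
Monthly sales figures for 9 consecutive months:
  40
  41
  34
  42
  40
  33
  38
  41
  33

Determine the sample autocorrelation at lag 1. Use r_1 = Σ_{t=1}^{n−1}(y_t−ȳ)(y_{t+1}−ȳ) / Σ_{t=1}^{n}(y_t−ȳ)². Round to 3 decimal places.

Mean ȳ = (40 + 41 + 34 + 42 + 40 + 33 + 38 + 41 + 33)/9 = 38.0000
Numerator Σ_{t=1}^{8}(y_t−ȳ)(y_{t+1}−ȳ) = -39.0000
Denominator Σ(y_t−ȳ)² = 108.0000
r_1 = -39.0000 / 108.0000 = -0.361

-0.361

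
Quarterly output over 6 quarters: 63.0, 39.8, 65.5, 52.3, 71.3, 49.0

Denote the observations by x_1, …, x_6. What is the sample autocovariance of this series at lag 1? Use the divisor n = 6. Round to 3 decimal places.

Mean x̄ = (63.0 + 39.8 + 65.5 + 52.3 + 71.3 + 49.0)/6 = 56.8167
Deviations: 6.1833, -17.0167, 8.6833, -4.5167, 14.4833, -7.8167
Σ_{t=1}^{5}(x_t−x̄)(x_{t+1}−x̄) = -470.8286
γ_1 = -470.8286 / 6 = -78.471

-78.471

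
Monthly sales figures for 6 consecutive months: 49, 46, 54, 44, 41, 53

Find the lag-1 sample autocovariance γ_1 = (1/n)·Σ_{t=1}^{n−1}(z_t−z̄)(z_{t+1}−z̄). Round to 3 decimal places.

-7.699

Mean z̄ = (49 + 46 + 54 + 44 + 41 + 53)/6 = 47.8333
Σ_{t=1}^{5}(z_t−z̄)(z_{t+1}−z̄) = -46.1944
γ_1 = -46.1944 / 6 = -7.699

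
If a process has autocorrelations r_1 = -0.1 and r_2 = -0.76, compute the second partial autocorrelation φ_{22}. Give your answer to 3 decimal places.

φ_{22} = (r_2 − r_1²) / (1 − r_1²)
r_1² = (-0.1)² = 0.01
Numerator = -0.76 − 0.0100 = -0.7700; denominator = 1 − 0.0100 = 0.9900
φ_{22} = -0.7700 / 0.9900 = -0.778

-0.778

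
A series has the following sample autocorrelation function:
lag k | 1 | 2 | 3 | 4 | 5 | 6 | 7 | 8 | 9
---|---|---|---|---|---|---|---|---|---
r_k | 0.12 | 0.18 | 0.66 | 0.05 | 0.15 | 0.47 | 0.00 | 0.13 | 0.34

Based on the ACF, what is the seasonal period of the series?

3

The largest autocorrelation is r_3 = 0.66, with weaker echoes at lags 6 (0.47) and 9 (0.34); the remaining lags stay at or below 0.18.
The dominant spike at lag 3 indicates a seasonal period of 3.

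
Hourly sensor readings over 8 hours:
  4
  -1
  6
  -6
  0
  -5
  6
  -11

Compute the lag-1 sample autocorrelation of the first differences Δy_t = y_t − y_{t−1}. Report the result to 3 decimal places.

First differences Δy: -5, 7, -12, 6, -5, 11, -17
Mean of differences = -2.1429
Numerator Σ(Δy_t−Δȳ)(Δy_{t+1}−Δȳ) = -452.5918
Denominator Σ(Δy_t−Δȳ)² = 656.8571
r_1(Δy) = -452.5918 / 656.8571 = -0.689

-0.689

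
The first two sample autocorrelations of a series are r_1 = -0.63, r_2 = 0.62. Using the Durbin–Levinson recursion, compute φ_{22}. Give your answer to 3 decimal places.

φ_{22} = (r_2 − r_1²) / (1 − r_1²)
r_1² = (-0.63)² = 0.3969
Numerator = 0.62 − 0.3969 = 0.2231; denominator = 1 − 0.3969 = 0.6031
φ_{22} = 0.2231 / 0.6031 = 0.370

0.370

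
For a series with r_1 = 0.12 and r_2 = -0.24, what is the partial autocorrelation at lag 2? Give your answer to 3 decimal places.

φ_{22} = (r_2 − r_1²) / (1 − r_1²)
r_1² = (0.12)² = 0.0144
Numerator = -0.24 − 0.0144 = -0.2544; denominator = 1 − 0.0144 = 0.9856
φ_{22} = -0.2544 / 0.9856 = -0.258

-0.258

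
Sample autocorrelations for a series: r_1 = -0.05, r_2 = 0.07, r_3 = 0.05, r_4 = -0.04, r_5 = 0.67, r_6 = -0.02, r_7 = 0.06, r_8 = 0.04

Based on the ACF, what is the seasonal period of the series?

The largest autocorrelation is r_5 = 0.67; the remaining lags stay at or below 0.07.
The dominant spike at lag 5 indicates a seasonal period of 5.

5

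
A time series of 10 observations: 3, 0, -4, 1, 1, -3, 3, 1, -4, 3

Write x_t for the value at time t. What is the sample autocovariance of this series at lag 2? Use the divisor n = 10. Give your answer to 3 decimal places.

-2.792

Mean x̄ = (3 + 0 − 4 + 1 + 1 − 3 + 3 + 1 − 4 + 3)/10 = 0.1000
Σ_{t=1}^{8}(x_t−x̄)(x_{t+2}−x̄) = -27.9200
γ_2 = -27.9200 / 10 = -2.792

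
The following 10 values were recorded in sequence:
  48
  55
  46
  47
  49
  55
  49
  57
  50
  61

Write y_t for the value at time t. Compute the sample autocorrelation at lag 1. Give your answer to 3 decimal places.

Mean ȳ = (48 + 55 + 46 + 47 + 49 + 55 + 49 + 57 + 50 + 61)/10 = 51.7000
Numerator Σ_{t=1}^{9}(y_t−ȳ)(y_{t+1}−ȳ) = -48.4900
Denominator Σ(y_t−ȳ)² = 222.1000
r_1 = -48.4900 / 222.1000 = -0.218

-0.218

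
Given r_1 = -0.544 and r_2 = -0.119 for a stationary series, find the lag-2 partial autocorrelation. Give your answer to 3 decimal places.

-0.589

φ_{22} = (r_2 − r_1²) / (1 − r_1²)
r_1² = (-0.544)² = 0.295936
Numerator = -0.119 − 0.2959 = -0.4149; denominator = 1 − 0.2959 = 0.7041
φ_{22} = -0.4149 / 0.7041 = -0.589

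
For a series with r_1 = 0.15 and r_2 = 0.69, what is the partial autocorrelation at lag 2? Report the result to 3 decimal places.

0.683

φ_{22} = (r_2 − r_1²) / (1 − r_1²)
r_1² = (0.15)² = 0.0225
Numerator = 0.69 − 0.0225 = 0.6675; denominator = 1 − 0.0225 = 0.9775
φ_{22} = 0.6675 / 0.9775 = 0.683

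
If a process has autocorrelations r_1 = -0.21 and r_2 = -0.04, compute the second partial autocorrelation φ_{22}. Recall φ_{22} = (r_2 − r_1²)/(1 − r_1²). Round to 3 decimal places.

-0.088

φ_{22} = (r_2 − r_1²) / (1 − r_1²)
r_1² = (-0.21)² = 0.0441
Numerator = -0.04 − 0.0441 = -0.0841; denominator = 1 − 0.0441 = 0.9559
φ_{22} = -0.0841 / 0.9559 = -0.088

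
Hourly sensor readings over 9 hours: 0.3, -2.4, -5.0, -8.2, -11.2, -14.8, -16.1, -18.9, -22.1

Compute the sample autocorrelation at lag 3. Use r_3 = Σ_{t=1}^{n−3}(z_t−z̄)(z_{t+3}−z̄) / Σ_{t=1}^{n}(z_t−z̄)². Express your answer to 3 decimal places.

0.078

Mean z̄ = (0.3 − 2.4 − 5.0 − 8.2 − 11.2 − 14.8 − 16.1 − 18.9 − 22.1)/9 = -10.9333
Numerator Σ_{t=1}^{6}(z_t−z̄)(z_{t+3}−z̄) = 36.6667
Denominator Σ(z_t−z̄)² = 471.5600
r_3 = 36.6667 / 471.5600 = 0.078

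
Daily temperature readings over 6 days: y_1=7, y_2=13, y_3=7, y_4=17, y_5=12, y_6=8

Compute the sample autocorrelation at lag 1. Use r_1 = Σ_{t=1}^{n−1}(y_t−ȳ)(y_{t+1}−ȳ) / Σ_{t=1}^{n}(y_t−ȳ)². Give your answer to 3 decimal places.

Mean ȳ = (7 + 13 + 7 + 17 + 12 + 8)/6 = 10.6667
Deviations from mean: -3.6667, 2.3333, -3.6667, 6.3333, 1.3333, -2.6667
Numerator Σ_{t=1}^{5}(y_t−ȳ)(y_{t+1}−ȳ) = -35.4444
Denominator Σ(y_t−ȳ)² = 81.3333
r_1 = -35.4444 / 81.3333 = -0.436

-0.436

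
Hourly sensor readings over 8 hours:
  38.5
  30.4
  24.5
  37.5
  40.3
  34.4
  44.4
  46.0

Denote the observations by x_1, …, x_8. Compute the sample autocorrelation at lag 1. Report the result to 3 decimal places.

Mean x̄ = (38.5 + 30.4 + 24.5 + 37.5 + 40.3 + 34.4 + 44.4 + 46.0)/8 = 37.0000
Σ(x_t−x̄)(x_{t+1}−x̄) = (-9.9000) + (82.5000) + (-6.2500) + (1.6500) + (-8.5800) + (-19.2400) + (66.6000) = 106.7800
Denominator Σ(x_t−x̄)² = 355.7200
r_1 = 106.7800 / 355.7200 = 0.300

0.300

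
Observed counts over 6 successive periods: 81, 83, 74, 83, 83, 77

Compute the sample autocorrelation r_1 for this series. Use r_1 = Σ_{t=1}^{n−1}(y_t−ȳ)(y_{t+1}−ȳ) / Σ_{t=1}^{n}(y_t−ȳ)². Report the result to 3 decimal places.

Mean ȳ = (81 + 83 + 74 + 83 + 83 + 77)/6 = 80.1667
Deviations from mean: 0.8333, 2.8333, -6.1667, 2.8333, 2.8333, -3.1667
Numerator Σ_{t=1}^{5}(y_t−ȳ)(y_{t+1}−ȳ) = -33.5278
Denominator Σ(y_t−ȳ)² = 72.8333
r_1 = -33.5278 / 72.8333 = -0.460

-0.460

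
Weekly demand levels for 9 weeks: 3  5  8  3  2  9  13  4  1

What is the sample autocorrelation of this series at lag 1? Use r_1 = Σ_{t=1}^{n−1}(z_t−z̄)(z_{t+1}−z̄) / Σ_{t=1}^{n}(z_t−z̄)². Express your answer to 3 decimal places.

Mean z̄ = (3 + 5 + 8 + 3 + 2 + 9 + 13 + 4 + 1)/9 = 5.3333
Numerator Σ_{t=1}^{8}(z_t−z̄)(z_{t+1}−z̄) = 12.8889
Denominator Σ(z_t−z̄)² = 122.0000
r_1 = 12.8889 / 122.0000 = 0.106

0.106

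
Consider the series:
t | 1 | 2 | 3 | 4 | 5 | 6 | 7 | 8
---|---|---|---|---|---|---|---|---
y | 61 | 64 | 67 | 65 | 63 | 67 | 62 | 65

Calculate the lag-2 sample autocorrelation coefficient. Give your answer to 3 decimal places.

Mean ȳ = (61 + 64 + 67 + 65 + 63 + 67 + 62 + 65)/8 = 64.2500
Deviations from mean: -3.2500, -0.2500, 2.7500, 0.7500, -1.2500, 2.7500, -2.2500, 0.7500
Σ(y_t−ȳ)(y_{t+2}−ȳ) = (-8.9375) + (-0.1875) + (-3.4375) + (2.0625) + (2.8125) + (2.0625) = -5.6250
Denominator Σ(y_t−ȳ)² = 33.5000
r_2 = -5.6250 / 33.5000 = -0.168

-0.168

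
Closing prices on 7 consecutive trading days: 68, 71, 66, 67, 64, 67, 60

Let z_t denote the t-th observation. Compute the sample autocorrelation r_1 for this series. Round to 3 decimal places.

-0.010

Mean z̄ = (68 + 71 + 66 + 67 + 64 + 67 + 60)/7 = 66.1429
Deviations from mean: 1.8571, 4.8571, -0.1429, 0.8571, -2.1429, 0.8571, -6.1429
Numerator Σ_{t=1}^{6}(z_t−z̄)(z_{t+1}−z̄) = -0.7347
Denominator Σ(z_t−z̄)² = 70.8571
r_1 = -0.7347 / 70.8571 = -0.010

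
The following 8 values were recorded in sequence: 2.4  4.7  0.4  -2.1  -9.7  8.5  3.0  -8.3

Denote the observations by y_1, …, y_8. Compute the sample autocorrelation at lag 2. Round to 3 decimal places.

Mean ȳ = (2.4 + 4.7 + 0.4 − 2.1 − 9.7 + 8.5 + 3.0 − 8.3)/8 = -0.1375
Deviations from mean: 2.5375, 4.8375, 0.5375, -1.9625, -9.5625, 8.6375, 3.1375, -8.1625
Numerator Σ_{t=1}^{6}(y_t−ȳ)(y_{t+2}−ȳ) = -130.7266
Denominator Σ(y_t−ȳ)² = 276.4988
r_2 = -130.7266 / 276.4988 = -0.473

-0.473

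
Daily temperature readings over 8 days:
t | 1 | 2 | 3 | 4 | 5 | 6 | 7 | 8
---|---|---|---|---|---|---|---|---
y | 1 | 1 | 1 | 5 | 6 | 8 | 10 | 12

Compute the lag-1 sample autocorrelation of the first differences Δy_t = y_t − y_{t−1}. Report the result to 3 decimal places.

First differences Δy: 0, 0, 4, 1, 2, 2, 2
Mean of differences = 1.5714
Numerator Σ(Δy_t−Δȳ)(Δy_{t+1}−Δȳ) = -2.6122
Denominator Σ(Δy_t−Δȳ)² = 11.7143
r_1(Δy) = -2.6122 / 11.7143 = -0.223

-0.223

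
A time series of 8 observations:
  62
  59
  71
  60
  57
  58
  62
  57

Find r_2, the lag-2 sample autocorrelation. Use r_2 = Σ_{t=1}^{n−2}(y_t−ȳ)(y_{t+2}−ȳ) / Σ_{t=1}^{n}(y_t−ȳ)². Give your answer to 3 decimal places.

Mean ȳ = (62 + 59 + 71 + 60 + 57 + 58 + 62 + 57)/8 = 60.7500
Σ(y_t−ȳ)(y_{t+2}−ȳ) = (12.8125) + (1.3125) + (-38.4375) + (2.0625) + (-4.6875) + (10.3125) = -16.6250
Denominator Σ(y_t−ȳ)² = 147.5000
r_2 = -16.6250 / 147.5000 = -0.113

-0.113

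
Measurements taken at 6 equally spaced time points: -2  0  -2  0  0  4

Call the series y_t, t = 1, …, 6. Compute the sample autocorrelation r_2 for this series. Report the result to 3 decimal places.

0.167

Mean ȳ = (-2 + 0 − 2 + 0 + 0 + 4)/6 = 0.0000
Numerator Σ_{t=1}^{4}(y_t−ȳ)(y_{t+2}−ȳ) = 4.0000
Denominator Σ(y_t−ȳ)² = 24.0000
r_2 = 4.0000 / 24.0000 = 0.167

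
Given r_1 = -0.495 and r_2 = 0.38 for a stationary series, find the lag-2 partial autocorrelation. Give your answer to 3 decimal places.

φ_{22} = (r_2 − r_1²) / (1 − r_1²)
r_1² = (-0.495)² = 0.245025
Numerator = 0.38 − 0.2450 = 0.1350; denominator = 1 − 0.2450 = 0.7550
φ_{22} = 0.1350 / 0.7550 = 0.179

0.179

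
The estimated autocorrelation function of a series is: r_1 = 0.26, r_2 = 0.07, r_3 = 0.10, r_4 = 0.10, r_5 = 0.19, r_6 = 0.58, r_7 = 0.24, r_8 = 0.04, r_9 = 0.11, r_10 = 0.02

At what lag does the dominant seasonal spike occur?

6

The largest autocorrelation is r_6 = 0.58; the remaining lags stay at or below 0.26. The elevated value at lag 1 (0.26), dropping to 0.07 at lag 2, reflects decaying short-term dependence rather than seasonality.
The dominant spike at lag 6 indicates a seasonal period of 6.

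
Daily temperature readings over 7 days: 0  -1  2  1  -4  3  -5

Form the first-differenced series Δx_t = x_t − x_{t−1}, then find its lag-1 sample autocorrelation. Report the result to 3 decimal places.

-0.617

First differences Δx: -1, 3, -1, -5, 7, -8
Mean of differences = -0.8333
Numerator Σ(Δx_t−Δx̄)(Δx_{t+1}−Δx̄) = -89.3611
Denominator Σ(Δx_t−Δx̄)² = 144.8333
r_1(Δx) = -89.3611 / 144.8333 = -0.617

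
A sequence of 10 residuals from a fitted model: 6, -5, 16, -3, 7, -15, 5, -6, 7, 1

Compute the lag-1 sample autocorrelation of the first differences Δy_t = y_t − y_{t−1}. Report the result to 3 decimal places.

-0.858

First differences Δy: -11, 21, -19, 10, -22, 20, -11, 13, -6
Mean of differences = -0.5556
Numerator Σ(Δy_t−Δȳ)(Δy_{t+1}−Δȳ) = -1914.6420
Denominator Σ(Δy_t−Δȳ)² = 2230.2222
r_1(Δy) = -1914.6420 / 2230.2222 = -0.858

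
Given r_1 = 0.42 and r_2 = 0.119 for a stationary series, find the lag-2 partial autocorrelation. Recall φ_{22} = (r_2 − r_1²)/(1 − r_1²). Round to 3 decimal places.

-0.070

φ_{22} = (r_2 − r_1²) / (1 − r_1²)
r_1² = (0.42)² = 0.1764
Numerator = 0.119 − 0.1764 = -0.0574; denominator = 1 − 0.1764 = 0.8236
φ_{22} = -0.0574 / 0.8236 = -0.070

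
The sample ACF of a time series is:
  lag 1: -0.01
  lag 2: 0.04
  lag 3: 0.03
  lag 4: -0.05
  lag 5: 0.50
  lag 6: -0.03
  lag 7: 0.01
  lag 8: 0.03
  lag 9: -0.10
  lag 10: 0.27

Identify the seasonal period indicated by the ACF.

5

The largest autocorrelation is r_5 = 0.50, with a weaker echo at lag 10 (0.27); the remaining lags stay at or below 0.04.
The dominant spike at lag 5 indicates a seasonal period of 5.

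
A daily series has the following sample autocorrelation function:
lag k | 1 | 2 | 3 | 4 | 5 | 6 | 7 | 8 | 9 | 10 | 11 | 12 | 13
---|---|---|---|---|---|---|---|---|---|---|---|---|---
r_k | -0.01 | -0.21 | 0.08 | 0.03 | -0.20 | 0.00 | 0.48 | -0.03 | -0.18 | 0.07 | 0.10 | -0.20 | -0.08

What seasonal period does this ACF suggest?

7

The largest autocorrelation is r_7 = 0.48; the remaining lags stay at or below 0.10.
The dominant spike at lag 7 indicates a seasonal period of 7.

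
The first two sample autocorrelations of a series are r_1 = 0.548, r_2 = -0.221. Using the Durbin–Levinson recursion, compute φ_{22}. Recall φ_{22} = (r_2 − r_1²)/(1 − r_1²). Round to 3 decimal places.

φ_{22} = (r_2 − r_1²) / (1 − r_1²)
r_1² = (0.548)² = 0.300304
Numerator = -0.221 − 0.3003 = -0.5213; denominator = 1 − 0.3003 = 0.6997
φ_{22} = -0.5213 / 0.6997 = -0.745

-0.745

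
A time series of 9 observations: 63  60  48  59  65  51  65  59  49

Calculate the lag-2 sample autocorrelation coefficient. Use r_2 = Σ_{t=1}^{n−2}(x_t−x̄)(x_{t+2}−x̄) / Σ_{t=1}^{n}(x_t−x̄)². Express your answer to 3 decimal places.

-0.410

Mean x̄ = (63 + 60 + 48 + 59 + 65 + 51 + 65 + 59 + 49)/9 = 57.6667
Σ(x_t−x̄)(x_{t+2}−x̄) = (-51.5556) + (3.1111) + (-70.8889) + (-8.8889) + (53.7778) + (-8.8889) + (-63.5556) = -146.8889
Denominator Σ(x_t−x̄)² = 358.0000
r_2 = -146.8889 / 358.0000 = -0.410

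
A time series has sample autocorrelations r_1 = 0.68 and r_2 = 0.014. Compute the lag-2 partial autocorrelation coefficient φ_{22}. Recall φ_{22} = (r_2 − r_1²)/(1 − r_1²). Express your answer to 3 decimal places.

-0.834

φ_{22} = (r_2 − r_1²) / (1 − r_1²)
r_1² = (0.68)² = 0.4624
Numerator = 0.014 − 0.4624 = -0.4484; denominator = 1 − 0.4624 = 0.5376
φ_{22} = -0.4484 / 0.5376 = -0.834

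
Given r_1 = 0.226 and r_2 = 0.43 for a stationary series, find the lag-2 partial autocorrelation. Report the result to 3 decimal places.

0.399

φ_{22} = (r_2 − r_1²) / (1 − r_1²)
r_1² = (0.226)² = 0.051076
Numerator = 0.43 − 0.0511 = 0.3789; denominator = 1 − 0.0511 = 0.9489
φ_{22} = 0.3789 / 0.9489 = 0.399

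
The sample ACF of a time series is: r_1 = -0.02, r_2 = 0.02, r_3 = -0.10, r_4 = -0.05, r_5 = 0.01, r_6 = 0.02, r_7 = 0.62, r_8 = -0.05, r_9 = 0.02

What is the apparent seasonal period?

7

The largest autocorrelation is r_7 = 0.62; the remaining lags stay at or below 0.02.
The dominant spike at lag 7 indicates a seasonal period of 7.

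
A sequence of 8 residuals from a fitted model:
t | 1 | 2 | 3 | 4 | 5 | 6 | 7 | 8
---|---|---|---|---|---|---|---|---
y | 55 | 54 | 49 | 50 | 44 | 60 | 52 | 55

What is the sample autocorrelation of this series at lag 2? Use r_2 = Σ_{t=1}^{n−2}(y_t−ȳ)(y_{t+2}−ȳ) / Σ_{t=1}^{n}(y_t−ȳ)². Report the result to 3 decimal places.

0.127

Mean ȳ = (55 + 54 + 49 + 50 + 44 + 60 + 52 + 55)/8 = 52.3750
Numerator Σ_{t=1}^{6}(y_t−ȳ)(y_{t+2}−ȳ) = 20.5938
Denominator Σ(y_t−ȳ)² = 161.8750
r_2 = 20.5938 / 161.8750 = 0.127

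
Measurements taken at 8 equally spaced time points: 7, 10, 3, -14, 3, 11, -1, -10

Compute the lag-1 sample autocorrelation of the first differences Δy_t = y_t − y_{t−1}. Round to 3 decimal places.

First differences Δy: 3, -7, -17, 17, 8, -12, -9
Mean of differences = -2.4286
Numerator Σ(Δy_t−Δȳ)(Δy_{t+1}−Δȳ) = -75.6122
Denominator Σ(Δy_t−Δȳ)² = 883.7143
r_1(Δy) = -75.6122 / 883.7143 = -0.086

-0.086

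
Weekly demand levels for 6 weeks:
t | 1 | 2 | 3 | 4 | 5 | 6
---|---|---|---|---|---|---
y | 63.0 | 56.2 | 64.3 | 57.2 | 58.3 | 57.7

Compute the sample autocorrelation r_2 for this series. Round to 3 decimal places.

Mean ȳ = (63.0 + 56.2 + 64.3 + 57.2 + 58.3 + 57.7)/6 = 59.4500
Deviations from mean: 3.5500, -3.2500, 4.8500, -2.2500, -1.1500, -1.7500
Numerator Σ_{t=1}^{4}(y_t−ȳ)(y_{t+2}−ȳ) = 22.8900
Denominator Σ(y_t−ȳ)² = 56.1350
r_2 = 22.8900 / 56.1350 = 0.408

0.408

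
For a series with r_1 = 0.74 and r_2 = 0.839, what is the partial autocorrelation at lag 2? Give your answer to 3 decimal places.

φ_{22} = (r_2 − r_1²) / (1 − r_1²)
r_1² = (0.74)² = 0.5476
Numerator = 0.839 − 0.5476 = 0.2914; denominator = 1 − 0.5476 = 0.4524
φ_{22} = 0.2914 / 0.4524 = 0.644

0.644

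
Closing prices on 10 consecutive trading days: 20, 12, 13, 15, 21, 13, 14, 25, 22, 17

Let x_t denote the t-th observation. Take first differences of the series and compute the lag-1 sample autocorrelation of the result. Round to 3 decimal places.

-0.166

First differences Δx: -8, 1, 2, 6, -8, 1, 11, -3, -5
Mean of differences = -0.3333
Numerator Σ(Δx_t−Δx̄)(Δx_{t+1}−Δx̄) = -53.7778
Denominator Σ(Δx_t−Δx̄)² = 324.0000
r_1(Δx) = -53.7778 / 324.0000 = -0.166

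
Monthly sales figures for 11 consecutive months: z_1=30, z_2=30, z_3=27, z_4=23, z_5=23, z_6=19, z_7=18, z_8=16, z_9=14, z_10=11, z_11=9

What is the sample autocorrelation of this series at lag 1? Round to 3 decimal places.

0.730

Mean z̄ = (30 + 30 + 27 + 23 + 23 + 19 + 18 + 16 + 14 + 11 + 9)/11 = 20.0000
Numerator Σ_{t=1}^{10}(z_t−z̄)(z_{t+1}−z̄) = 384.0000
Denominator Σ(z_t−z̄)² = 526.0000
r_1 = 384.0000 / 526.0000 = 0.730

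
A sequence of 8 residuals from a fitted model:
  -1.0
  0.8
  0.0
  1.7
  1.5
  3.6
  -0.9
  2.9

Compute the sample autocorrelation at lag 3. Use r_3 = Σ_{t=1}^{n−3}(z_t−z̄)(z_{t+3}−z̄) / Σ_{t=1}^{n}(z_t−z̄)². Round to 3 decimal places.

Mean z̄ = (-1.0 + 0.8 + 0.0 + 1.7 + 1.5 + 3.6 − 0.9 + 2.9)/8 = 1.0750
Σ(z_t−z̄)(z_{t+3}−z̄) = (-1.2969) + (-0.1169) + (-2.7144) + (-1.2344) + (0.7756) = -4.5869
Denominator Σ(z_t−z̄)² = 19.7150
r_3 = -4.5869 / 19.7150 = -0.233

-0.233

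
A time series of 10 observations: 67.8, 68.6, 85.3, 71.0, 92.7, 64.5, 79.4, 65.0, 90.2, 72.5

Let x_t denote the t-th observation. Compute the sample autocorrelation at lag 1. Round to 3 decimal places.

Mean x̄ = (67.8 + 68.6 + 85.3 + 71.0 + 92.7 + 64.5 + 79.4 + 65.0 + 90.2 + 72.5)/10 = 75.7000
Numerator Σ_{t=1}^{9}(x_t−x̄)(x_{t+1}−x̄) = -610.0700
Denominator Σ(x_t−x̄)² = 990.1800
r_1 = -610.0700 / 990.1800 = -0.616

-0.616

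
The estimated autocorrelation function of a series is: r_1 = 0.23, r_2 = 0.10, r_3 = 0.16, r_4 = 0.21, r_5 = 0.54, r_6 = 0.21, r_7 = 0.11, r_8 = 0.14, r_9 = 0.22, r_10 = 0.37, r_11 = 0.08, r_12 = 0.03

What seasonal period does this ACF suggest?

5

The largest autocorrelation is r_5 = 0.54, with a weaker echo at lag 10 (0.37); the remaining lags stay at or below 0.23. The elevated value at lag 1 (0.23), dropping to 0.10 at lag 2, reflects decaying short-term dependence rather than seasonality.
The dominant spike at lag 5 indicates a seasonal period of 5.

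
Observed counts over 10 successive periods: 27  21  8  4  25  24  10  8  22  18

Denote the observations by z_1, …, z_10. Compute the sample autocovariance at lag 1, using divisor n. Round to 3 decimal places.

Mean z̄ = (27 + 21 + 8 + 4 + 25 + 24 + 10 + 8 + 22 + 18)/10 = 16.7000
Σ_{t=1}^{9}(z_t−z̄)(z_{t+1}−z̄) = 42.7100
γ_1 = 42.7100 / 10 = 4.271

4.271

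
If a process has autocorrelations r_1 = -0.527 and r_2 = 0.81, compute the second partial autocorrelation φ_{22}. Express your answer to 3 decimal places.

φ_{22} = (r_2 − r_1²) / (1 − r_1²)
r_1² = (-0.527)² = 0.277729
Numerator = 0.81 − 0.2777 = 0.5323; denominator = 1 − 0.2777 = 0.7223
φ_{22} = 0.5323 / 0.7223 = 0.737

0.737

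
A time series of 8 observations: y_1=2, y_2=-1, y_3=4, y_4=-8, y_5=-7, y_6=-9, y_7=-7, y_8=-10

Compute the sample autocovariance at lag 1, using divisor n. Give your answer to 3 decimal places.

Mean ȳ = (2 − 1 + 4 − 8 − 7 − 9 − 7 − 10)/8 = -4.5000
Σ_{t=1}^{7}(y_t−ȳ)(y_{t+1}−ȳ) = 67.7500
γ_1 = 67.7500 / 8 = 8.469

8.469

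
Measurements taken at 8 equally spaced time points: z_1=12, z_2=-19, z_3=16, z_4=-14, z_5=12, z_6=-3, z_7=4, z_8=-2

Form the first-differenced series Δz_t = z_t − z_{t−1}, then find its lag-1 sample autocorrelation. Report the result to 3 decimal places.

-0.843

First differences Δz: -31, 35, -30, 26, -15, 7, -6
Mean of differences = -2.0000
Numerator Σ(Δz_t−Δz̄)(Δz_{t+1}−Δz̄) = -3410.0000
Denominator Σ(Δz_t−Δz̄)² = 4044.0000
r_1(Δz) = -3410.0000 / 4044.0000 = -0.843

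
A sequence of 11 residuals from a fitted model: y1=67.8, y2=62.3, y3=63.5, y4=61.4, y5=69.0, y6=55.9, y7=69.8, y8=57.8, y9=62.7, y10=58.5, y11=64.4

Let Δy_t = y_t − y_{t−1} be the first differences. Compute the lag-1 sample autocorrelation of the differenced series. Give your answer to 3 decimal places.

-0.854

First differences Δy: -5.5, 1.2, -2.1, 7.6, -13.1, 13.9, -12.0, 4.9, -4.2, 5.9
Mean of differences = -0.3400
Numerator Σ(Δy_t−Δȳ)(Δy_{t+1}−Δȳ) = -579.0976
Denominator Σ(Δy_t−Δȳ)² = 677.9840
r_1(Δy) = -579.0976 / 677.9840 = -0.854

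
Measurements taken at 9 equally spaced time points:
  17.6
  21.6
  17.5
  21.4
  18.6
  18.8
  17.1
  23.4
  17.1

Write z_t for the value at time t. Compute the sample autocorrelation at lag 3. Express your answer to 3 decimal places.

Mean z̄ = (17.6 + 21.6 + 17.5 + 21.4 + 18.6 + 18.8 + 17.1 + 23.4 + 17.1)/9 = 19.2333
Σ(z_t−z̄)(z_{t+3}−z̄) = (-3.5389) + (-1.4989) + (0.7511) + (-4.6222) + (-2.6389) + (0.9244) = -10.6233
Denominator Σ(z_t−z̄)² = 43.0200
r_3 = -10.6233 / 43.0200 = -0.247

-0.247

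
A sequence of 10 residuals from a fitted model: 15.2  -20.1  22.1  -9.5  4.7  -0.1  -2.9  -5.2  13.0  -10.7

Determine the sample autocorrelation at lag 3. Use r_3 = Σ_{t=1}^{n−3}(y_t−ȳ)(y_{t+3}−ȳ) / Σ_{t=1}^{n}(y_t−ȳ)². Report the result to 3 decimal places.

-0.132

Mean ȳ = (15.2 − 20.1 + 22.1 − 9.5 + 4.7 − 0.1 − 2.9 − 5.2 + 13.0 − 10.7)/10 = 0.6500
Σ(y_t−ȳ)(y_{t+3}−ȳ) = (-147.6825) + (-84.0375) + (-16.0875) + (36.0325) + (-23.6925) + (-9.2625) + (40.2925) = -204.4375
Denominator Σ(y_t−ȳ)² = 1550.5250
r_3 = -204.4375 / 1550.5250 = -0.132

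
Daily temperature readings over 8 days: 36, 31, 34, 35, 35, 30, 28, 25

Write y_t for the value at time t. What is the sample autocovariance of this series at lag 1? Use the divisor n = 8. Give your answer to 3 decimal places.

4.898

Mean ȳ = (36 + 31 + 34 + 35 + 35 + 30 + 28 + 25)/8 = 31.7500
Σ_{t=1}^{7}(y_t−ȳ)(y_{t+1}−ȳ) = 39.1875
γ_1 = 39.1875 / 8 = 4.898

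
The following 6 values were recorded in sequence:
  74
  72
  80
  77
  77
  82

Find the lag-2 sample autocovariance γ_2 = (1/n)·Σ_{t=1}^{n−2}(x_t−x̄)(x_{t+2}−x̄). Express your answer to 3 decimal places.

Mean x̄ = (74 + 72 + 80 + 77 + 77 + 82)/6 = 77.0000
Deviations: -3.0000, -5.0000, 3.0000, 0.0000, 0.0000, 5.0000
Σ_{t=1}^{4}(x_t−x̄)(x_{t+2}−x̄) = -9.0000
γ_2 = -9.0000 / 6 = -1.500

-1.500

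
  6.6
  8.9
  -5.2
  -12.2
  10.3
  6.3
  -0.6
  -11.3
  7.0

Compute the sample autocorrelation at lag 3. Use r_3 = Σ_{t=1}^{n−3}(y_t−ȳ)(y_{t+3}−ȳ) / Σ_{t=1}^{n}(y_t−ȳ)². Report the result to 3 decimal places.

-0.155

Mean ȳ = (6.6 + 8.9 − 5.2 − 12.2 + 10.3 + 6.3 − 0.6 − 11.3 + 7.0)/9 = 1.0889
Numerator Σ_{t=1}^{6}(y_t−ȳ)(y_{t+3}−ȳ) = -94.9281
Denominator Σ(y_t−ȳ)² = 610.8089
r_3 = -94.9281 / 610.8089 = -0.155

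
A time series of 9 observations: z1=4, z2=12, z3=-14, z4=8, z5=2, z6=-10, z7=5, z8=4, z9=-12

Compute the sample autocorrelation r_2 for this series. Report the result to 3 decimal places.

Mean z̄ = (4 + 12 − 14 + 8 + 2 − 10 + 5 + 4 − 12)/9 = -0.1111
Numerator Σ_{t=1}^{7}(z_t−z̄)(z_{t+2}−z̄) = -159.0247
Denominator Σ(z_t−z̄)² = 708.8889
r_2 = -159.0247 / 708.8889 = -0.224

-0.224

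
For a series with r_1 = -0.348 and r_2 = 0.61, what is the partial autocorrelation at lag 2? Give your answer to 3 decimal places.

0.556

φ_{22} = (r_2 − r_1²) / (1 − r_1²)
r_1² = (-0.348)² = 0.121104
Numerator = 0.61 − 0.1211 = 0.4889; denominator = 1 − 0.1211 = 0.8789
φ_{22} = 0.4889 / 0.8789 = 0.556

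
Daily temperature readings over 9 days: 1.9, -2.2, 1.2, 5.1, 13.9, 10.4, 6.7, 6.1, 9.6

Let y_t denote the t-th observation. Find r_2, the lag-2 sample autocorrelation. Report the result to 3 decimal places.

-0.026

Mean ȳ = (1.9 − 2.2 + 1.2 + 5.1 + 13.9 + 10.4 + 6.7 + 6.1 + 9.6)/9 = 5.8556
Σ(y_t−ȳ)(y_{t+2}−ȳ) = (18.4153) + (6.0864) + (-37.4514) + (-3.4336) + (6.7931) + (1.1109) + (3.1620) = -5.3173
Denominator Σ(y_t−ȳ)² = 202.9422
r_2 = -5.3173 / 202.9422 = -0.026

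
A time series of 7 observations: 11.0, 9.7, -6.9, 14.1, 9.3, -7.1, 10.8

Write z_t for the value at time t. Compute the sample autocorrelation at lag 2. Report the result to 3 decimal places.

Mean z̄ = (11.0 + 9.7 − 6.9 + 14.1 + 9.3 − 7.1 + 10.8)/7 = 5.8429
Deviations from mean: 5.1571, 3.8571, -12.7429, 8.2571, 3.4571, -12.9429, 4.9571
Σ(z_t−z̄)(z_{t+2}−z̄) = (-65.7167) + (31.8490) + (-44.0539) + (-106.8710) + (17.1376) = -167.6551
Denominator Σ(z_t−z̄)² = 476.0771
r_2 = -167.6551 / 476.0771 = -0.352

-0.352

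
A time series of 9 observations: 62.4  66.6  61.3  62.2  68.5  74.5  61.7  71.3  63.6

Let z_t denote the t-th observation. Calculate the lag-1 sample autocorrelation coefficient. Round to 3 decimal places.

-0.259

Mean z̄ = (62.4 + 66.6 + 61.3 + 62.2 + 68.5 + 74.5 + 61.7 + 71.3 + 63.6)/9 = 65.7889
Numerator Σ_{t=1}^{8}(z_t−z̄)(z_{t+1}−z̄) = -46.6090
Denominator Σ(z_t−z̄)² = 180.2889
r_1 = -46.6090 / 180.2889 = -0.259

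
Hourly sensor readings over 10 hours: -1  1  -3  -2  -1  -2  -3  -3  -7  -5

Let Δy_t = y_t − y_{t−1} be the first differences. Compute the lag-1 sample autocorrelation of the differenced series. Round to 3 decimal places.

-0.539

First differences Δy: 2, -4, 1, 1, -1, -1, 0, -4, 2
Mean of differences = -0.4444
Numerator Σ(Δy_t−Δȳ)(Δy_{t+1}−Δȳ) = -22.7531
Denominator Σ(Δy_t−Δȳ)² = 42.2222
r_1(Δy) = -22.7531 / 42.2222 = -0.539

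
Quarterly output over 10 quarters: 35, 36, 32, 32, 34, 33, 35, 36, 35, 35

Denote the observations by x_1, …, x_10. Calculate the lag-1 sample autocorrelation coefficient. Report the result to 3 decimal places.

0.279

Mean x̄ = (35 + 36 + 32 + 32 + 34 + 33 + 35 + 36 + 35 + 35)/10 = 34.3000
Numerator Σ_{t=1}^{9}(x_t−x̄)(x_{t+1}−x̄) = 5.6100
Denominator Σ(x_t−x̄)² = 20.1000
r_1 = 5.6100 / 20.1000 = 0.279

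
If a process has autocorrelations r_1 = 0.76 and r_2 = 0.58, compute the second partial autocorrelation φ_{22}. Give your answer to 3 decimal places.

φ_{22} = (r_2 − r_1²) / (1 − r_1²)
r_1² = (0.76)² = 0.5776
Numerator = 0.58 − 0.5776 = 0.0024; denominator = 1 − 0.5776 = 0.4224
φ_{22} = 0.0024 / 0.4224 = 0.006

0.006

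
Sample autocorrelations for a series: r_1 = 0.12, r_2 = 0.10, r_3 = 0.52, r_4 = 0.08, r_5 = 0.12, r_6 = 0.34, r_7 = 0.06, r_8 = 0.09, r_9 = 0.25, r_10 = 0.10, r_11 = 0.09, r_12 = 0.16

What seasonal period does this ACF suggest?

3

The largest autocorrelation is r_3 = 0.52, with weaker echoes at lags 6 (0.34), 9 (0.25) and 12 (0.16); the remaining lags stay at or below 0.12.
The dominant spike at lag 3 indicates a seasonal period of 3.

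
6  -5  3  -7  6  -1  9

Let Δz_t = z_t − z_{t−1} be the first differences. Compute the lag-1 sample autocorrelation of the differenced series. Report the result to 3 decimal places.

-0.767

First differences Δz: -11, 8, -10, 13, -7, 10
Mean of differences = 0.5000
Numerator Σ(Δz_t−Δz̄)(Δz_{t+1}−Δz̄) = -461.2500
Denominator Σ(Δz_t−Δz̄)² = 601.5000
r_1(Δz) = -461.2500 / 601.5000 = -0.767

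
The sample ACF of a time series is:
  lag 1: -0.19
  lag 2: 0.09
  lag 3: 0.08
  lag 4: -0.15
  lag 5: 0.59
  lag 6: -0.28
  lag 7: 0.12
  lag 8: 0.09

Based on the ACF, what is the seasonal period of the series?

5

The largest autocorrelation is r_5 = 0.59; the remaining lags stay at or below 0.12.
The dominant spike at lag 5 indicates a seasonal period of 5.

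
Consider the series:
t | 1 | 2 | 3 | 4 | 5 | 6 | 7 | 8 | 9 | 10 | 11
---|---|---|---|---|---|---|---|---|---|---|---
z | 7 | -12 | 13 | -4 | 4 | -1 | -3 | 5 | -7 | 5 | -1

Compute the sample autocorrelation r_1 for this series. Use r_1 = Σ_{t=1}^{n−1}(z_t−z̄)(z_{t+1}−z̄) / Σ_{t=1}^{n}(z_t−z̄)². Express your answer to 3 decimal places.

Mean z̄ = (7 − 12 + 13 − 4 + 4 − 1 − 3 + 5 − 7 + 5 − 1)/11 = 0.5455
Numerator Σ_{t=1}^{10}(z_t−z̄)(z_{t+1}−z̄) = -399.2975
Denominator Σ(z_t−z̄)² = 500.7273
r_1 = -399.2975 / 500.7273 = -0.797

-0.797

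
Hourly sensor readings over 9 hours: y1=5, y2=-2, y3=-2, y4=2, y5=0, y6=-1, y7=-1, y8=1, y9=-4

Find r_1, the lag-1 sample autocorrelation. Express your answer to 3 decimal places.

-0.265

Mean ȳ = (5 − 2 − 2 + 2 + 0 − 1 − 1 + 1 − 4)/9 = -0.2222
Numerator Σ_{t=1}^{8}(y_t−ȳ)(y_{t+1}−ȳ) = -14.7160
Denominator Σ(y_t−ȳ)² = 55.5556
r_1 = -14.7160 / 55.5556 = -0.265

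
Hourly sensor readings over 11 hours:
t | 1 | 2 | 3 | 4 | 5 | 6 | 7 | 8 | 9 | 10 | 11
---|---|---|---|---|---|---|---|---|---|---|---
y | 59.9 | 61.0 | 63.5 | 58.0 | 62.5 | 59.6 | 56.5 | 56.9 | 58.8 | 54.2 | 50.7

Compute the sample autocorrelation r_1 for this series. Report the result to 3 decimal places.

Mean ȳ = (59.9 + 61.0 + 63.5 + 58.0 + 62.5 + 59.6 + 56.5 + 56.9 + 58.8 + 54.2 + 50.7)/11 = 58.3273
Numerator Σ_{t=1}^{10}(y_t−ȳ)(y_{t+1}−ȳ) = 49.4174
Denominator Σ(y_t−ȳ)² = 136.3218
r_1 = 49.4174 / 136.3218 = 0.363

0.363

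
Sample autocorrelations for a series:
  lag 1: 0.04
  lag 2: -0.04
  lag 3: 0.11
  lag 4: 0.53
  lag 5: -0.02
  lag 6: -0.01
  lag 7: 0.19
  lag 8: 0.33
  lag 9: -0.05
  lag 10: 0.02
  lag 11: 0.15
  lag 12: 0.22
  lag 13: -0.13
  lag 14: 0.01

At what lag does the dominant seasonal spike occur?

The largest autocorrelation is r_4 = 0.53, with weaker echoes at lags 8 (0.33) and 12 (0.22); the remaining lags stay at or below 0.19.
The dominant spike at lag 4 indicates a seasonal period of 4.

4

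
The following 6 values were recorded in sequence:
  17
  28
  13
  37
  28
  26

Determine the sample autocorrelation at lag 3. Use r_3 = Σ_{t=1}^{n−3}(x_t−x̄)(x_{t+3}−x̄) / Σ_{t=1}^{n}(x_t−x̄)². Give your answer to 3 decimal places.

-0.267

Mean x̄ = (17 + 28 + 13 + 37 + 28 + 26)/6 = 24.8333
Σ(x_t−x̄)(x_{t+3}−x̄) = (-95.3056) + (10.0278) + (-13.8056) = -99.0833
Denominator Σ(x_t−x̄)² = 370.8333
r_3 = -99.0833 / 370.8333 = -0.267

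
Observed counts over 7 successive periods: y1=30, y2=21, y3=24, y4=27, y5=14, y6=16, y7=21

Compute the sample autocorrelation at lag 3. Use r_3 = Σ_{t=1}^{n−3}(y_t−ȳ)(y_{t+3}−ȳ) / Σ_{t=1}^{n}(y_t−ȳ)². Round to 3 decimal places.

Mean ȳ = (30 + 21 + 24 + 27 + 14 + 16 + 21)/7 = 21.8571
Deviations from mean: 8.1429, -0.8571, 2.1429, 5.1429, -7.8571, -5.8571, -0.8571
Σ(y_t−ȳ)(y_{t+3}−ȳ) = (41.8776) + (6.7347) + (-12.5510) + (-4.4082) = 31.6531
Denominator Σ(y_t−ȳ)² = 194.8571
r_3 = 31.6531 / 194.8571 = 0.162

0.162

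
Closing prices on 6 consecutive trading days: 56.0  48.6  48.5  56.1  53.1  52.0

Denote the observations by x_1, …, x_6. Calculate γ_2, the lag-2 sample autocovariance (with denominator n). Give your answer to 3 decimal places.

Mean x̄ = (56.0 + 48.6 + 48.5 + 56.1 + 53.1 + 52.0)/6 = 52.3833
Σ_{t=1}^{4}(x_t−x̄)(x_{t+2}−x̄) = -32.3139
γ_2 = -32.3139 / 6 = -5.386

-5.386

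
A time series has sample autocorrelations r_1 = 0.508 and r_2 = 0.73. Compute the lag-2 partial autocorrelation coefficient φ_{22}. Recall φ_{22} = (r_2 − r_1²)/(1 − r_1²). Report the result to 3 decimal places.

0.636

φ_{22} = (r_2 − r_1²) / (1 − r_1²)
r_1² = (0.508)² = 0.258064
Numerator = 0.73 − 0.2581 = 0.4719; denominator = 1 − 0.2581 = 0.7419
φ_{22} = 0.4719 / 0.7419 = 0.636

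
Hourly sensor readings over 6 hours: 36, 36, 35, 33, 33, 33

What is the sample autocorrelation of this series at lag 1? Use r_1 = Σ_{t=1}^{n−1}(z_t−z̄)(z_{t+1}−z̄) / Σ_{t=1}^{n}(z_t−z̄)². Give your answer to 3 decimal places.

Mean z̄ = (36 + 36 + 35 + 33 + 33 + 33)/6 = 34.3333
Deviations from mean: 1.6667, 1.6667, 0.6667, -1.3333, -1.3333, -1.3333
Numerator Σ_{t=1}^{5}(z_t−z̄)(z_{t+1}−z̄) = 6.5556
Denominator Σ(z_t−z̄)² = 11.3333
r_1 = 6.5556 / 11.3333 = 0.578

0.578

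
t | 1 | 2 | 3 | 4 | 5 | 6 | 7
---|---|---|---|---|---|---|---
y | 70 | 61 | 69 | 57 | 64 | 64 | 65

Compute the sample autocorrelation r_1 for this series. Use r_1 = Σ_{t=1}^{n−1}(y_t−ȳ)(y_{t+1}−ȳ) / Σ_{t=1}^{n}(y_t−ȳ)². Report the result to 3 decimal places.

Mean ȳ = (70 + 61 + 69 + 57 + 64 + 64 + 65)/7 = 64.2857
Deviations from mean: 5.7143, -3.2857, 4.7143, -7.2857, -0.2857, -0.2857, 0.7143
Σ(y_t−ȳ)(y_{t+1}−ȳ) = (-18.7755) + (-15.4898) + (-34.3469) + (2.0816) + (0.0816) + (-0.2041) = -66.6531
Denominator Σ(y_t−ȳ)² = 119.4286
r_1 = -66.6531 / 119.4286 = -0.558

-0.558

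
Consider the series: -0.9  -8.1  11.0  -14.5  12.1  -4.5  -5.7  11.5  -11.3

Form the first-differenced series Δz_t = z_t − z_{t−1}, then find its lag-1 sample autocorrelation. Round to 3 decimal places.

-0.741

First differences Δz: -7.2, 19.1, -25.5, 26.6, -16.6, -1.2, 17.2, -22.8
Mean of differences = -1.3000
Numerator Σ(Δz_t−Δz̄)(Δz_{t+1}−Δz̄) = -2113.5200
Denominator Σ(Δz_t−Δz̄)² = 2853.6200
r_1(Δz) = -2113.5200 / 2853.6200 = -0.741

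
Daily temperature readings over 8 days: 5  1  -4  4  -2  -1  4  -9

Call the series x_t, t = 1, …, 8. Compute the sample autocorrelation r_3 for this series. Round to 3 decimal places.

Mean x̄ = (5 + 1 − 4 + 4 − 2 − 1 + 4 − 9)/8 = -0.2500
Deviations from mean: 5.2500, 1.2500, -3.7500, 4.2500, -1.7500, -0.7500, 4.2500, -8.7500
Numerator Σ_{t=1}^{5}(x_t−x̄)(x_{t+3}−x̄) = 56.3125
Denominator Σ(x_t−x̄)² = 159.5000
r_3 = 56.3125 / 159.5000 = 0.353

0.353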